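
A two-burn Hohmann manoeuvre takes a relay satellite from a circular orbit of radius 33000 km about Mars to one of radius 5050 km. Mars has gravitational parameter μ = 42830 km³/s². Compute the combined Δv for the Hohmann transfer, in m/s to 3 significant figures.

Δv = 1480 m/s

Semi-major axis of the transfer orbit: a_t = (33000 + 5050)/2 = 19025 km.
Circular speed at r₁: v₁ = √(μ/r₁) = √(42830/33000) = 1.13924 km/s.
Transfer-orbit speed at r₁ (vis-viva equation): v_a = √[μ(2/r₁ − 1/a_t)] = 0.586949 km/s.
First burn Δv₁ = |v_a − v₁| = 0.5523 km/s.
Circular speed at r₂: v₂ = √(μ/r₂) = 2.9122 km/s.
Transfer-orbit speed at r₂: v_p = √[μ(2/r₂ − 1/a_t)] = 3.8355 km/s.
Second burn Δv₂ = |v₂ − v_p| = 0.9233 km/s.
Δv = Δv₁ + Δv₂ = 0.5523 + 0.9233 = 1.476 km/s.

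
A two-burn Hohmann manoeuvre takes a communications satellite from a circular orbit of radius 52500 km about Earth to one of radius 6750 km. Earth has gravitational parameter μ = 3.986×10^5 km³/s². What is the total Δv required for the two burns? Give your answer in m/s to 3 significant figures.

Transfer-ellipse semi-major axis a_t = (r₁ + r₂)/2 = (52500 + 6750)/2 = 29625 km.
Circular speed at r₁: v₁ = √(μ/r₁) = √(3.986×10^5/52500) = 2.755 km/s.
Transfer-orbit speed at r₁ (vis-viva equation): v_a = √[μ(2/r₁ − 1/a_t)] = 1.315 km/s.
First burn Δv₁ = |v_a − v₁| = 1.440 km/s.
Circular speed at r₂: v₂ = √(μ/r₂) = 7.685 km/s.
Transfer-orbit speed at r₂: v_p = √[μ(2/r₂ − 1/a_t)] = 10.23 km/s.
Second burn Δv₂ = |v₂ − v_p| = 2.545 km/s.
Δv = Δv₁ + Δv₂ = 1.440 + 2.545 = 3.985 km/s.

Δv = 3990 m/s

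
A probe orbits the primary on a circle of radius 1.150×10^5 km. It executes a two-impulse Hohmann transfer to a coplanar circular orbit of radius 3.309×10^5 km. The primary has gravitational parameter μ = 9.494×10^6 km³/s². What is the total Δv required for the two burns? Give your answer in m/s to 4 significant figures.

Δv = 3493 m/s

Semi-major axis of the transfer orbit: a_t = (1.150×10^5 + 3.309×10^5)/2 = 2.2295×10^5 km.
At r₁ the circular-orbit speed is v₁ = √(μ/r₁) = 9.08606 km/s.
Transfer-orbit speed at r₁ (vis-viva): v_p = √[μ(2/r₁ − 1/a_t)] = 11.0693 km/s.
First burn Δv₁ = |v_p − v₁| = 1.9832 km/s.
At r₂, v₂ = √(μ/r₂) = 5.3564 km/s.
Transfer-orbit speed at r₂: v_a = √[μ(2/r₂ − 1/a_t)] = 3.8470 km/s.
Second burn Δv₂ = |v₂ − v_a| = 1.5094 km/s.
Δv = Δv₁ + Δv₂ = 1.9832 + 1.5094 = 3.493 km/s.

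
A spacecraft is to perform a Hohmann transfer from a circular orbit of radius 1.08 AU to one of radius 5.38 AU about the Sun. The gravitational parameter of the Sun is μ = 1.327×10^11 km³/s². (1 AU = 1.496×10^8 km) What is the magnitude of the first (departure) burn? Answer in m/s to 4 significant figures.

Δv₁ = 8328 m/s

In km: r₁ = 1.08 × 1.496×10^8 = 1.61568×10^8 km; r₂ = 5.38 × 1.496×10^8 = 8.04848×10^8 km.
Transfer-ellipse semi-major axis a_t = (r₁ + r₂)/2 = (1.61568×10^8 + 8.04848×10^8)/2 = 4.83208×10^8 km.
Circular speed at r = 1.61568×10^8 km: v_c = √(μ/r) = 28.659 km/s.
Transfer-orbit speed at the same r (vis-viva, a = a_t): v_t = √[μ(2/r − 1/a_t)] = 36.987 km/s.
Δv₁ = |v_t − v_c| = |36.987 − 28.659| = 8.328 km/s.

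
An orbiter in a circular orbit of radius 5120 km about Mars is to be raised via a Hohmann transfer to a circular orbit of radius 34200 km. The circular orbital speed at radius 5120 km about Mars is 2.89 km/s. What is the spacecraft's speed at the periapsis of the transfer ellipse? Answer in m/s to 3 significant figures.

From the circular-orbit relation v² = μ/r at r = 5120 km: μ = v²r = (2.89)² × 5120 = 42762.8 km³/s².
Semi-major axis of the transfer orbit: a_t = (5120 + 34200)/2 = 19660 km.
At periapsis, r = 5120 km.
Applying v² = μ(2/r − 1/a_t): v = 3.812 km/s.

v = 3810 m/s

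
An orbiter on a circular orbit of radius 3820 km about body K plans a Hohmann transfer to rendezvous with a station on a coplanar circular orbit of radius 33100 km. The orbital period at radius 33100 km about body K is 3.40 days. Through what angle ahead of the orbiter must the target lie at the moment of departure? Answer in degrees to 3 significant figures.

φ = 105°

From Kepler's third law T² = 4π²r³/μ at r = 33100 km, T = 3.40 days = 3.40 × 86400 s = 2.9376×10^5 s: μ = 4π²r³/T² = 16590.5 km³/s².
Semi-major axis of the transfer orbit: a_t = (3820 + 33100)/2 = 18460 km.
Transfer time t = π√(a_t³/μ) = 61170 s.
The target's mean motion on its circular orbit is ω₂ = √(μ/r₂³) = 2.139×10^-5 rad/s.
Angle swept by the target during transfer: ω₂·t = 1.3084 rad = 74.97°.
Arrival is 180° from departure on the ellipse, so φ = 180° − 74.97° = 105°.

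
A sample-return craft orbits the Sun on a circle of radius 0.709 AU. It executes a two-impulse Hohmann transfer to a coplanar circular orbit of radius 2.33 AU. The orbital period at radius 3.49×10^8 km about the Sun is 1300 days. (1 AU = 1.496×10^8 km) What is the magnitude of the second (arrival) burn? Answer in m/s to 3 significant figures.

Δv₂ = 6190 m/s

From Kepler's third law T² = 4π²r³/μ at r = 3.49×10^8 km, T = 1300 days = 1300 × 86400 s = 1.1232×10^8 s: μ = 4π²r³/T² = 1.33021×10^11 km³/s².
In km: r₁ = 0.709 × 1.496×10^8 = 1.060664×10^8 km; r₂ = 2.33 × 1.496×10^8 = 3.48568×10^8 km.
Semi-major axis of the transfer orbit: a_t = (1.060664×10^8 + 3.48568×10^8)/2 = 2.273172×10^8 km.
On the circular orbit at r = 3.48568×10^8 km, v_c = √(μ/r) = 19.535 km/s.
Vis-viva on the transfer ellipse at r = 3.48568×10^8 km gives v_t = √[μ(2/r − 1/a_t)] = 13.344 km/s.
Δv₂ = |v_t − v_c| = |13.344 − 19.535| = 6.191 km/s.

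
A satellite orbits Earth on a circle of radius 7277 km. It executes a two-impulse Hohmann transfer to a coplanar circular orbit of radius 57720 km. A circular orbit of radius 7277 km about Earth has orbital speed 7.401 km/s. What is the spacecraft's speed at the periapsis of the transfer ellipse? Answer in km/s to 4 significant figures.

From the circular-orbit relation v² = μ/r at r = 7277 km: μ = v²r = (7.401)² × 7277 = 3.98596×10^5 km³/s².
Transfer-ellipse semi-major axis a_t = (r₁ + r₂)/2 = (7277 + 57720)/2 = 32498.5 km.
The periapsis of the transfer ellipse is at r = 7277 km.
From the vis-viva equation, v = √[μ(2/r − 1/a_t)] = 9.863 km/s.

v = 9.863 km/s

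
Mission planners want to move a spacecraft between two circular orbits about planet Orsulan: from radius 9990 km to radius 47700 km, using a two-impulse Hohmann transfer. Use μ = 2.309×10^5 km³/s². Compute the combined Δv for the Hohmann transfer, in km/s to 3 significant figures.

The Hohmann ellipse has a_t = (r₁ + r₂)/2 = 28845 km.
At r₁ the circular-orbit speed is v₁ = √(μ/r₁) = 4.8076 km/s.
On the transfer ellipse at r₁, vis-viva equation gives v_p = √[μ(2/r₁ − 1/a_t)] = 6.1823 km/s.
First burn Δv₁ = |v_p − v₁| = 1.375 km/s.
At r₂, v₂ = √(μ/r₂) = 2.2002 km/s.
Transfer-orbit speed at r₂: v_a = √[μ(2/r₂ − 1/a_t)] = 1.2948 km/s.
Second burn Δv₂ = |v₂ − v_a| = 0.9054 km/s.
Δv = Δv₁ + Δv₂ = 1.375 + 0.9054 = 2.280 km/s.

Δv = 2.28 km/s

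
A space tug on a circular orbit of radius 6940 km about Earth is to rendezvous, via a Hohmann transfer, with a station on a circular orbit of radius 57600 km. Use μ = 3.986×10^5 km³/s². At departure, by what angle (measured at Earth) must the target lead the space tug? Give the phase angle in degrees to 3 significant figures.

φ = 105°

Transfer-ellipse semi-major axis a_t = (r₁ + r₂)/2 = (6940 + 57600)/2 = 32270 km.
Transfer time t = π√(a_t³/μ) = 28846 s.
The target's mean motion on its circular orbit is ω₂ = √(μ/r₂³) = 4.5670×10^-5 rad/s.
Angle swept by the target during transfer: ω₂·t = 1.3174 rad = 75.48°.
Arrival is 180° from departure on the ellipse, so φ = 180° − 75.48° = 105°.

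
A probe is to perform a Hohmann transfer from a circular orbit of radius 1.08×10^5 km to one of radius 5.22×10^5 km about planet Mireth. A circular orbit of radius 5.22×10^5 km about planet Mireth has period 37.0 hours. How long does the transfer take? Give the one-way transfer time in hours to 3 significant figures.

From Kepler's third law T² = 4π²r³/μ at r = 5.22×10^5 km, T = 37.0 hours = 37.0 × 3600 s = 1.332×10^5 s: μ = 4π²r³/T² = 3.16492×10^8 km³/s².
Transfer-ellipse semi-major axis a_t = (r₁ + r₂)/2 = (1.080×10^5 + 5.220×10^5)/2 = 3.150×10^5 km.
Transfer time t = π√(a_t³/μ) = π√((3.150×10^5)³ / 3.16492×10^8) = 31220 s.
Converting: 31220 s ÷ 3600 s/hour = 8.67 hours.

t = 8.67 hours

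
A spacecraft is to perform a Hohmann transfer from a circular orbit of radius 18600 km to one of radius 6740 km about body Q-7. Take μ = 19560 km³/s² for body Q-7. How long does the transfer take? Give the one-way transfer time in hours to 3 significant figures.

t = 8.90 hours

Transfer-ellipse semi-major axis a_t = (r₁ + r₂)/2 = (18600 + 6740)/2 = 12670 km.
Transfer time t = π√(a_t³/μ) = π√((12670)³ / 19560) = 32040 s.
Converting: 32040 s ÷ 3600 s/hour = 8.90 hours.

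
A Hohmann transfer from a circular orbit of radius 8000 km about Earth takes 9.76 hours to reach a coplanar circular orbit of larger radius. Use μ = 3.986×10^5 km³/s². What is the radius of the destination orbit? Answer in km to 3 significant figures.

r₂ = 65600 km

Transfer time t = 9.76 hours = 35136 s, and t = π√(a_t³/μ).
So a_t = (μ t²/π²)^(1/3) = (3.986×10^5 × (35136)² / π²)^(1/3) = 36806 km.
Since a_t = (r₁ + r₂)/2, r₂ = 2a_t − r₁ = 2×36806 − 8000 = 65612 km.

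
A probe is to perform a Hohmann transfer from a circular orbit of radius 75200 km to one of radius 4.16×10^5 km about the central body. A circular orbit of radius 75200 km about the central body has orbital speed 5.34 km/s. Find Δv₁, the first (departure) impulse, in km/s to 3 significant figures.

From the circular-orbit relation v² = μ/r at r = 75200 km: μ = v²r = (5.34)² × 75200 = 2.14437×10^6 km³/s².
Semi-major axis of the transfer orbit: a_t = (75200 + 4.160×10^5)/2 = 2.456×10^5 km.
Circular speed at r = 75200 km: v_c = √(μ/r) = 5.340 km/s.
Transfer-orbit speed at the same r (vis-viva, a = a_t): v_t = √[μ(2/r − 1/a_t)] = 6.950 km/s.
Δv₁ = |v_t − v_c| = |6.950 − 5.340| = 1.610 km/s.

Δv₁ = 1.61 km/s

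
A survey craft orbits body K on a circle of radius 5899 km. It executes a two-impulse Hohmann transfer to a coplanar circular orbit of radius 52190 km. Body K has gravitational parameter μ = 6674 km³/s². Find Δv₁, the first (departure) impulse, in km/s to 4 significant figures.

The Hohmann ellipse has a_t = (r₁ + r₂)/2 = 29044.5 km.
Circular speed at r = 5899 km: v_c = √(μ/r) = 1.06366 km/s.
Vis-viva on the transfer ellipse at r = 5899 km gives v_t = √[μ(2/r − 1/a_t)] = 1.42582 km/s.
Δv₁ = |v_t − v_c| = |1.42582 − 1.06366| = 0.3622 km/s.

Δv₁ = 0.3622 km/s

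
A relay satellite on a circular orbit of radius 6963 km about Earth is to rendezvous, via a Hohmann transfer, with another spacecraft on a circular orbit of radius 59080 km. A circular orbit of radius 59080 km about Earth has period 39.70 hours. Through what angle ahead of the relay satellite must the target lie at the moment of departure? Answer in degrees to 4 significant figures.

φ = 104.8°

From Kepler's third law T² = 4π²r³/μ at r = 59080 km, T = 39.70 hours = 39.70 × 3600 s = 1.4292×10^5 s: μ = 4π²r³/T² = 3.98561×10^5 km³/s².
Transfer-ellipse semi-major axis a_t = (r₁ + r₂)/2 = (6963 + 59080)/2 = 33021.5 km.
Transfer time t = π√(a_t³/μ) = 29861 s.
The target's mean motion on its circular orbit is ω₂ = √(μ/r₂³) = 4.3963×10^-5 rad/s.
Angle swept by the target during transfer: ω₂·t = 1.3128 rad = 75.22°.
Arrival is 180° from departure on the ellipse, so φ = 180° − 75.22° = 104.8°.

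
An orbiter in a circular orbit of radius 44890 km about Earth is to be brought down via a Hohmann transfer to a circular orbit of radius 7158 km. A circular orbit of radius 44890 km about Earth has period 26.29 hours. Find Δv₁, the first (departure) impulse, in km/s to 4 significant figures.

From Kepler's third law T² = 4π²r³/μ at r = 44890 km, T = 26.29 hours = 26.29 × 3600 s = 94644 s: μ = 4π²r³/T² = 3.98678×10^5 km³/s².
Transfer-ellipse semi-major axis a_t = (r₁ + r₂)/2 = (44890 + 7158)/2 = 26024 km.
Circular speed at r = 44890 km: v_c = √(μ/r) = 2.980 km/s.
Vis-viva on the transfer ellipse at r = 44890 km gives v_t = √[μ(2/r − 1/a_t)] = 1.563 km/s.
Δv₁ = |v_t − v_c| = |1.563 − 2.980| = 1.417 km/s.

Δv₁ = 1.417 km/s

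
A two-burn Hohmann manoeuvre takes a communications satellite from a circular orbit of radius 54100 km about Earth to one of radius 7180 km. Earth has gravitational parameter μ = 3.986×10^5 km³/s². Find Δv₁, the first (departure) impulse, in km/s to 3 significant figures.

Δv₁ = 1.40 km/s

Transfer-ellipse semi-major axis a_t = (r₁ + r₂)/2 = (54100 + 7180)/2 = 30640 km.
On the circular orbit at r = 54100 km, v_c = √(μ/r) = 2.714 km/s.
Transfer-orbit speed at the same r (vis-viva, a = a_t): v_t = √[μ(2/r − 1/a_t)] = 1.314 km/s.
Δv₁ = |v_t − v_c| = |1.314 − 2.714| = 1.400 km/s.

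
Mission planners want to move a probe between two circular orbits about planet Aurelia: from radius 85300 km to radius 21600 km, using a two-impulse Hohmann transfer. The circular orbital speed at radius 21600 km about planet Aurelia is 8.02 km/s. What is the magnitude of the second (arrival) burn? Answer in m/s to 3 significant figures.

Δv₂ = 2110 m/s

From the circular-orbit relation v² = μ/r at r = 21600 km: μ = v²r = (8.02)² × 21600 = 1.38932×10^6 km³/s².
Transfer-ellipse semi-major axis a_t = (r₁ + r₂)/2 = (85300 + 21600)/2 = 53450 km.
Circular speed at r = 21600 km: v_c = √(μ/r) = 8.0200 km/s.
Transfer-orbit speed at the same r (vis-viva, a = a_t): v_t = √[μ(2/r − 1/a_t)] = 10.132 km/s.
Δv₂ = |v_t − v_c| = |10.132 − 8.0200| = 2.112 km/s.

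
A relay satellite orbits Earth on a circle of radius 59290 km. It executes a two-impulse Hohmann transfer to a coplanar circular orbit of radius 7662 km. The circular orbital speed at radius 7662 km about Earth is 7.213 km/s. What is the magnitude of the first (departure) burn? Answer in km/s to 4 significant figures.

Δv₁ = 1.352 km/s

From the circular-orbit relation v² = μ/r at r = 7662 km: μ = v²r = (7.213)² × 7662 = 3.98634×10^5 km³/s².
The Hohmann ellipse has a_t = (r₁ + r₂)/2 = 33476 km.
On the circular orbit at r = 59290 km, v_c = √(μ/r) = 2.593 km/s.
Transfer-orbit speed at the same r (vis-viva, a = a_t): v_t = √[μ(2/r − 1/a_t)] = 1.241 km/s.
Δv₁ = |v_t − v_c| = |1.241 − 2.593| = 1.352 km/s.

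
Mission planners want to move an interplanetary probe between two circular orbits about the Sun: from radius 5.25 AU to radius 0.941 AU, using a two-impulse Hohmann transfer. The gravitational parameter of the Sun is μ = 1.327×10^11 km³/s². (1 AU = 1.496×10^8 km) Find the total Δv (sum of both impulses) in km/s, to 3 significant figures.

Δv = 15.1 km/s

In km: r₁ = 5.25 × 1.496×10^8 = 7.854×10^8 km; r₂ = 0.941 × 1.496×10^8 = 1.407736×10^8 km.
The Hohmann ellipse has a_t = (r₁ + r₂)/2 = 4.630868×10^8 km.
Circular speed at r₁: v₁ = √(μ/r₁) = √(1.327×10^11/7.854×10^8) = 12.9984 km/s.
On the transfer ellipse at r₁, v² = μ(2/r − 1/a) gives v_a = √[μ(2/r₁ − 1/a_t)] = 7.16670 km/s.
First burn Δv₁ = |v_a − v₁| = 5.832 km/s.
Circular speed at r₂: v₂ = √(μ/r₂) = 30.7026 km/s.
Transfer-orbit speed at r₂: v_p = √[μ(2/r₂ − 1/a_t)] = 39.9843 km/s.
Second burn Δv₂ = |v₂ − v_p| = 9.282 km/s.
Δv = Δv₁ + Δv₂ = 5.832 + 9.282 = 15.11 km/s.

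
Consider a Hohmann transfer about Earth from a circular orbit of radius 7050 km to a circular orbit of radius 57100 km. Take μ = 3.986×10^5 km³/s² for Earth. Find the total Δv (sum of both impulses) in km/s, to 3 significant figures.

Semi-major axis of the transfer orbit: a_t = (7050 + 57100)/2 = 32075 km.
Circular speed at r₁: v₁ = √(μ/r₁) = √(3.986×10^5/7050) = 7.519242 km/s.
Transfer-orbit speed at r₁ (v² = μ(2/r − 1/a)): v_p = √[μ(2/r₁ − 1/a_t)] = 10.03249 km/s.
First burn Δv₁ = |v_p − v₁| = 2.5132 km/s.
Circular speed at r₂: v₂ = √(μ/r₂) = 2.6421 km/s.
Transfer-orbit speed at r₂: v_a = √[μ(2/r₂ − 1/a_t)] = 1.2387 km/s.
Second burn Δv₂ = |v₂ − v_a| = 1.4034 km/s.
Total Δv = Δv₁ + Δv₂ = 3.917 km/s.

Δv = 3.92 km/s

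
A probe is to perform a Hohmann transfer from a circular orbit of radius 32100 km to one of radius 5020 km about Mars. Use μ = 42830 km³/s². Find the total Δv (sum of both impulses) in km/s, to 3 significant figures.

Semi-major axis of the transfer orbit: a_t = (32100 + 5020)/2 = 18560 km.
At r₁ the circular-orbit speed is v₁ = √(μ/r₁) = 1.1551 km/s.
On the transfer ellipse at r₁, vis-viva equation gives v_a = √[μ(2/r₁ − 1/a_t)] = 0.60074 km/s.
First burn Δv₁ = |v_a − v₁| = 0.5544 km/s.
At r₂, v₂ = √(μ/r₂) = 2.92094 km/s.
Transfer-orbit speed at r₂: v_p = √[μ(2/r₂ − 1/a_t)] = 3.84137 km/s.
Second burn Δv₂ = |v₂ − v_p| = 0.9204 km/s.
Total Δv = Δv₁ + Δv₂ = 1.475 km/s.

Δv = 1.47 km/s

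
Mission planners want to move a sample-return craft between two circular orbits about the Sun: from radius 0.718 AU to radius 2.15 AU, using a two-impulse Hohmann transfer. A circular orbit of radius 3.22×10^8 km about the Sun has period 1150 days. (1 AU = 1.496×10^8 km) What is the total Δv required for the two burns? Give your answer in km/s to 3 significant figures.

From Kepler's third law T² = 4π²r³/μ at r = 3.22×10^8 km, T = 1150 days = 1150 × 86400 s = 9.936×10^7 s: μ = 4π²r³/T² = 1.33507×10^11 km³/s².
In km: r₁ = 0.718 × 1.496×10^8 = 1.074128×10^8 km; r₂ = 2.15 × 1.496×10^8 = 3.2164×10^8 km.
Transfer-ellipse semi-major axis a_t = (r₁ + r₂)/2 = (1.074128×10^8 + 3.2164×10^8)/2 = 2.145264×10^8 km.
At r₁ the circular-orbit speed is v₁ = √(μ/r₁) = 35.2553 km/s.
Transfer-orbit speed at r₁ (vis-viva): v_p = √[μ(2/r₁ − 1/a_t)] = 43.1687 km/s.
First burn Δv₁ = |v_p − v₁| = 7.913 km/s.
At r₂, v₂ = √(μ/r₂) = 20.3736 km/s.
Transfer-orbit speed at r₂: v_a = √[μ(2/r₂ − 1/a_t)] = 14.4163 km/s.
Second burn Δv₂ = |v₂ − v_a| = 5.957 km/s.
Δv = Δv₁ + Δv₂ = 7.913 + 5.957 = 13.87 km/s.

Δv = 13.9 km/s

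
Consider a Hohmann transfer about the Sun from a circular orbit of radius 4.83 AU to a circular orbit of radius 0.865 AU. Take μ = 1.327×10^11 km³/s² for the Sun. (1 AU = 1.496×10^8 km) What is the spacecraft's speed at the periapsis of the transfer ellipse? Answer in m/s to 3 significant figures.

v = 41700 m/s

In km: r₁ = 4.83 × 1.496×10^8 = 7.22568×10^8 km; r₂ = 0.865 × 1.496×10^8 = 1.29404×10^8 km.
Semi-major axis of the transfer orbit: a_t = (7.22568×10^8 + 1.29404×10^8)/2 = 4.25986×10^8 km.
The periapsis of the transfer ellipse is at r = 1.29404×10^8 km.
Applying v² = μ(2/r − 1/a_t): v = 41.71 km/s.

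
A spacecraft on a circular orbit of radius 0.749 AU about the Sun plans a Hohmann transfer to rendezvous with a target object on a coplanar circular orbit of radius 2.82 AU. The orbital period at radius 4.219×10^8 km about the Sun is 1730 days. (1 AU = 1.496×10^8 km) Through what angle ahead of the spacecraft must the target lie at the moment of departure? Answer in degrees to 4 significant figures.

From Kepler's third law T² = 4π²r³/μ at r = 4.219×10^8 km, T = 1730 days = 1730 × 86400 s = 1.49472×10^8 s: μ = 4π²r³/T² = 1.32699×10^11 km³/s².
In km: r₁ = 0.749 × 1.496×10^8 = 1.120504×10^8 km; r₂ = 2.82 × 1.496×10^8 = 4.21872×10^8 km.
Semi-major axis of the transfer orbit: a_t = (1.120504×10^8 + 4.21872×10^8)/2 = 2.669612×10^8 km.
Transfer time t = π√(a_t³/μ) = 3.7617×10^7 s.
The target's mean motion on its circular orbit is ω₂ = √(μ/r₂³) = 4.2040×10^-8 rad/s.
Angle swept by the target during transfer: ω₂·t = 1.5814 rad = 90.61°.
The spacecraft traverses 180° on the transfer ellipse, so the target must lead by 180° − 90.61° = 89.39°.

φ = 89.39°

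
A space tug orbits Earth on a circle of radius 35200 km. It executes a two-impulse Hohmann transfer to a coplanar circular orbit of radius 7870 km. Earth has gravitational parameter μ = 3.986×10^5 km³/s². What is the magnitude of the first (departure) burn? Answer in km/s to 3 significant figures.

Transfer-ellipse semi-major axis a_t = (r₁ + r₂)/2 = (35200 + 7870)/2 = 21535 km.
Circular speed at r = 35200 km: v_c = √(μ/r) = 3.365 km/s.
Transfer-orbit speed at the same r (vis-viva, a = a_t): v_t = √[μ(2/r − 1/a_t)] = 2.034 km/s.
Δv₁ = |v_t − v_c| = |2.034 − 3.365| = 1.331 km/s.

Δv₁ = 1.33 km/s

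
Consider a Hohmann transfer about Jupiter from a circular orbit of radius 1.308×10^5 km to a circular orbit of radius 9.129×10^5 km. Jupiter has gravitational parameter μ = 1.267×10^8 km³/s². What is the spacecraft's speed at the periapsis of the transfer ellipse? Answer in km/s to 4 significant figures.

v = 41.16 km/s

Transfer-ellipse semi-major axis a_t = (r₁ + r₂)/2 = (1.308×10^5 + 9.129×10^5)/2 = 5.2185×10^5 km.
At periapsis, r = 1.308×10^5 km.
Applying v² = μ(2/r − 1/a_t): v = 41.16 km/s.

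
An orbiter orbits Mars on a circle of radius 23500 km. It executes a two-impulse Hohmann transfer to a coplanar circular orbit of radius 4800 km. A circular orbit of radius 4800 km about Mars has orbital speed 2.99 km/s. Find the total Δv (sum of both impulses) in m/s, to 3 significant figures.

From the circular-orbit relation v² = μ/r at r = 4800 km: μ = v²r = (2.99)² × 4800 = 42912.5 km³/s².
Semi-major axis of the transfer orbit: a_t = (23500 + 4800)/2 = 14150 km.
At r₁ the circular-orbit speed is v₁ = √(μ/r₁) = 1.35132 km/s.
Transfer-orbit speed at r₁ (vis-viva equation): v_a = √[μ(2/r₁ − 1/a_t)] = 0.787046 km/s.
First burn Δv₁ = |v_a − v₁| = 0.56427 km/s.
Circular speed at r₂: v₂ = √(μ/r₂) = 2.99000 km/s.
Transfer-orbit speed at r₂: v_p = √[μ(2/r₂ − 1/a_t)] = 3.85325 km/s.
Second burn Δv₂ = |v₂ − v_p| = 0.86325 km/s.
Total Δv = Δv₁ + Δv₂ = 1.428 km/s.

Δv = 1430 m/s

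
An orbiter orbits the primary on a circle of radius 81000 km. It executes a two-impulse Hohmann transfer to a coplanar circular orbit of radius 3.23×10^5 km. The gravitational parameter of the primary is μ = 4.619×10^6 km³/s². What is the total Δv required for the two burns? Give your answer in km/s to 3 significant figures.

Δv = 3.38 km/s

Transfer-ellipse semi-major axis a_t = (r₁ + r₂)/2 = (81000 + 3.230×10^5)/2 = 2.020×10^5 km.
Circular speed at r₁: v₁ = √(μ/r₁) = √(4.619×10^6/81000) = 7.5515 km/s.
Transfer-orbit speed at r₁ (vis-viva): v_p = √[μ(2/r₁ − 1/a_t)] = 9.5490 km/s.
First burn Δv₁ = |v_p − v₁| = 1.9975 km/s.
At r₂, v₂ = √(μ/r₂) = 3.78158 km/s.
Transfer-orbit speed at r₂: v_a = √[μ(2/r₂ − 1/a_t)] = 2.39464 km/s.
Second burn Δv₂ = |v₂ − v_a| = 1.3869 km/s.
Total Δv = Δv₁ + Δv₂ = 3.384 km/s.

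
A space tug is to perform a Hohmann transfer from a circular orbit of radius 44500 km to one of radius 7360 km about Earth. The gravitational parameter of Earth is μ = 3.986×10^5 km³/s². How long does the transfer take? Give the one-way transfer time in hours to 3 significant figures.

t = 5.77 hours

Transfer-ellipse semi-major axis a_t = (r₁ + r₂)/2 = (44500 + 7360)/2 = 25930 km.
Half the transfer-orbit period gives t = π√(a_t³/μ) = 20780 s.
Converting: 20780 s ÷ 3600 s/hour = 5.77 hours.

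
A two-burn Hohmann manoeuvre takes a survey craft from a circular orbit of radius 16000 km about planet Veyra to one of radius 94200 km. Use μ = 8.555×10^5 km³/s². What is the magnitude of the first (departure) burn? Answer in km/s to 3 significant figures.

Semi-major axis of the transfer orbit: a_t = (16000 + 94200)/2 = 55100 km.
On the circular orbit at r = 16000 km, v_c = √(μ/r) = 7.312 km/s.
Vis-viva on the transfer ellipse at r = 16000 km gives v_t = √[μ(2/r − 1/a_t)] = 9.561 km/s.
Δv₁ = |v_t − v_c| = |9.561 − 7.312| = 2.249 km/s.

Δv₁ = 2.25 km/s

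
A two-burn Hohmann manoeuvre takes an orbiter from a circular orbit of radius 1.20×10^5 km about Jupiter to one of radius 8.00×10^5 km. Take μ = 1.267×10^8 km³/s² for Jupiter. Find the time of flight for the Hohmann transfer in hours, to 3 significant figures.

t = 24.2 hours

The Hohmann ellipse has a_t = (r₁ + r₂)/2 = 4.600×10^5 km.
Transfer time t = π√(a_t³/μ) = π√((4.600×10^5)³ / 1.267×10^8) = 87080 s.
Converting: 87080 s ÷ 3600 s/hour = 24.2 hours.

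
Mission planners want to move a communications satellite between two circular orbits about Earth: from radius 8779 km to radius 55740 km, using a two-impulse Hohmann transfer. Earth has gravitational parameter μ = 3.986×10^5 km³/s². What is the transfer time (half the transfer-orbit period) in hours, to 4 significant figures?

Transfer-ellipse semi-major axis a_t = (r₁ + r₂)/2 = (8779 + 55740)/2 = 32259.5 km.
Half the transfer-orbit period gives t = π√(a_t³/μ) = 28832 s.
Converting: 28832 s ÷ 3600 s/hour = 8.009 hours.

t = 8.009 hours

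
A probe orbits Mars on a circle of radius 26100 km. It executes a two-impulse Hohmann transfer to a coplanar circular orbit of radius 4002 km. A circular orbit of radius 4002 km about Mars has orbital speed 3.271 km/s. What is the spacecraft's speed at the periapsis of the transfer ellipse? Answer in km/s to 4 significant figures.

v = 4.307 km/s

From the circular-orbit relation v² = μ/r at r = 4002 km: μ = v²r = (3.271)² × 4002 = 42819.2 km³/s².
The Hohmann ellipse has a_t = (r₁ + r₂)/2 = 15051 km.
The periapsis of the transfer ellipse is at r = 4002 km.
Vis-viva: v = √[μ(2/r − 1/a_t)] = √[42819.2 × (2/4002 − 1/15051)] = 4.307 km/s.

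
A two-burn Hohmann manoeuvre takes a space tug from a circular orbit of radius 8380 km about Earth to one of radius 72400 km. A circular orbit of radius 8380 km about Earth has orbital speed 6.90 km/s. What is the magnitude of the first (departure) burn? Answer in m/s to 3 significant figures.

From the circular-orbit relation v² = μ/r at r = 8380 km: μ = v²r = (6.90)² × 8380 = 3.98972×10^5 km³/s².
Transfer-ellipse semi-major axis a_t = (r₁ + r₂)/2 = (8380 + 72400)/2 = 40390 km.
On the circular orbit at r = 8380 km, v_c = √(μ/r) = 6.900 km/s.
Vis-viva on the transfer ellipse at r = 8380 km gives v_t = √[μ(2/r − 1/a_t)] = 9.238 km/s.
Δv₁ = |v_t − v_c| = |9.238 − 6.900| = 2.338 km/s.

Δv₁ = 2340 m/s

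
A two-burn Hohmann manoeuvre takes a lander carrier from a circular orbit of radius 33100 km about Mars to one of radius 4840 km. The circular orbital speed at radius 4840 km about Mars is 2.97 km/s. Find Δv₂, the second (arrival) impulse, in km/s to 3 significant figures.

Δv₂ = 0.953 km/s

From the circular-orbit relation v² = μ/r at r = 4840 km: μ = v²r = (2.97)² × 4840 = 42693.2 km³/s².
The Hohmann ellipse has a_t = (r₁ + r₂)/2 = 18970 km.
Circular speed at r = 4840 km: v_c = √(μ/r) = 2.9700 km/s.
Transfer-orbit speed at the same r (vis-viva, a = a_t): v_t = √[μ(2/r − 1/a_t)] = 3.9232 km/s.
Δv₂ = |v_t − v_c| = |3.9232 − 2.9700| = 0.9532 km/s.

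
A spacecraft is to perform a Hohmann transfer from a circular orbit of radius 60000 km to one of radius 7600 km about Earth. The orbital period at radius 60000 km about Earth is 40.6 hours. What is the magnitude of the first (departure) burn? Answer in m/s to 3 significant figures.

Δv₁ = 1360 m/s

From Kepler's third law T² = 4π²r³/μ at r = 60000 km, T = 40.6 hours = 40.6 × 3600 s = 1.4616×10^5 s: μ = 4π²r³/T² = 3.99169×10^5 km³/s².
Semi-major axis of the transfer orbit: a_t = (60000 + 7600)/2 = 33800 km.
Circular speed at r = 60000 km: v_c = √(μ/r) = 2.579 km/s.
Vis-viva on the transfer ellipse at r = 60000 km gives v_t = √[μ(2/r − 1/a_t)] = 1.223 km/s.
Δv₁ = |v_t − v_c| = |1.223 − 2.579| = 1.356 km/s.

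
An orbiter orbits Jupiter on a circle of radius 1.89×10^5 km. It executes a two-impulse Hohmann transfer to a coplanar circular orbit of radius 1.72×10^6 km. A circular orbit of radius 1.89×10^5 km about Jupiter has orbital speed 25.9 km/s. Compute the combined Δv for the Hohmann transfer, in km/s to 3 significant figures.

Δv = 13.6 km/s

From the circular-orbit relation v² = μ/r at r = 1.89×10^5 km: μ = v²r = (25.9)² × 1.89×10^5 = 1.26783×10^8 km³/s².
Transfer-ellipse semi-major axis a_t = (r₁ + r₂)/2 = (1.890×10^5 + 1.720×10^6)/2 = 9.545×10^5 km.
Circular speed at r₁: v₁ = √(μ/r₁) = √(1.26783×10^8/1.890×10^5) = 25.900 km/s.
On the transfer ellipse at r₁, vis-viva equation gives v_p = √[μ(2/r₁ − 1/a_t)] = 34.768 km/s.
First burn Δv₁ = |v_p − v₁| = 8.868 km/s.
Circular speed at r₂: v₂ = √(μ/r₂) = 8.5855 km/s.
Transfer-orbit speed at r₂: v_a = √[μ(2/r₂ − 1/a_t)] = 3.8204 km/s.
Second burn Δv₂ = |v₂ − v_a| = 4.765 km/s.
Δv = Δv₁ + Δv₂ = 8.868 + 4.765 = 13.63 km/s.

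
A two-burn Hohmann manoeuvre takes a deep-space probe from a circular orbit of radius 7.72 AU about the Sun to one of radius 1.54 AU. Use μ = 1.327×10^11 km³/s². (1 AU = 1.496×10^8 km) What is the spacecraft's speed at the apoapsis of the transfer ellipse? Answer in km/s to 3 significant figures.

v = 6.18 km/s

In km: r₁ = 7.72 × 1.496×10^8 = 1.154912×10^9 km; r₂ = 1.54 × 1.496×10^8 = 2.30384×10^8 km.
Transfer-ellipse semi-major axis a_t = (r₁ + r₂)/2 = (1.154912×10^9 + 2.30384×10^8)/2 = 6.92648×10^8 km.
At apoapsis, r = 1.154912×10^9 km.
From the vis-viva equation, v = √[μ(2/r − 1/a_t)] = 6.182 km/s.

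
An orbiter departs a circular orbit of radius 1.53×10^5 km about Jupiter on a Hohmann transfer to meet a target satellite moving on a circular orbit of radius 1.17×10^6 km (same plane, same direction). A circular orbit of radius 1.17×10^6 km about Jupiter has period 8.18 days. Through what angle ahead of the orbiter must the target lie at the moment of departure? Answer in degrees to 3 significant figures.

From Kepler's third law T² = 4π²r³/μ at r = 1.17×10^6 km, T = 8.18 days = 8.18 × 86400 s = 7.06752×10^5 s: μ = 4π²r³/T² = 1.26585×10^8 km³/s².
The Hohmann ellipse has a_t = (r₁ + r₂)/2 = 6.615×10^5 km.
Transfer time t = π√(a_t³/μ) = 1.5023×10^5 s.
The target's mean motion on its circular orbit is ω₂ = √(μ/r₂³) = 8.8902×10^-6 rad/s.
Angle swept by the target during transfer: ω₂·t = 1.3356 rad = 76.52°.
Arrival is 180° from departure on the ellipse, so φ = 180° − 76.52° = 103°.

φ = 103°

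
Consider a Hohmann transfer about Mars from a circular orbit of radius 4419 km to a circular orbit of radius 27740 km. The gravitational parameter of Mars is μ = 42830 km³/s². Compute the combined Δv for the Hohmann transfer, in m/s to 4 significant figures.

Δv = 1567 m/s

The Hohmann ellipse has a_t = (r₁ + r₂)/2 = 16079.5 km.
At r₁ the circular-orbit speed is v₁ = √(μ/r₁) = 3.1132 km/s.
On the transfer ellipse at r₁, v² = μ(2/r − 1/a) gives v_p = √[μ(2/r₁ − 1/a_t)] = 4.0891 km/s.
First burn Δv₁ = |v_p − v₁| = 0.9759 km/s.
At r₂, v₂ = √(μ/r₂) = 1.2426 km/s.
Transfer-orbit speed at r₂: v_a = √[μ(2/r₂ − 1/a_t)] = 0.65140 km/s.
Second burn Δv₂ = |v₂ − v_a| = 0.5912 km/s.
Total Δv = Δv₁ + Δv₂ = 1.567 km/s.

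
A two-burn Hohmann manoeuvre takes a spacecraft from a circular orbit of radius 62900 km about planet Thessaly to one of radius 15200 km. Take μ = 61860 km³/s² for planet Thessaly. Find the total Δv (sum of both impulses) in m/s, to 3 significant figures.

The Hohmann ellipse has a_t = (r₁ + r₂)/2 = 39050 km.
At r₁ the circular-orbit speed is v₁ = √(μ/r₁) = 0.9917 km/s.
On the transfer ellipse at r₁, vis-viva gives v_a = √[μ(2/r₁ − 1/a_t)] = 0.6187 km/s.
First burn Δv₁ = |v_a − v₁| = 0.3730 km/s.
At r₂, v₂ = √(μ/r₂) = 2.017 km/s.
Transfer-orbit speed at r₂: v_p = √[μ(2/r₂ − 1/a_t)] = 2.560 km/s.
Second burn Δv₂ = |v₂ − v_p| = 0.5430 km/s.
Δv = Δv₁ + Δv₂ = 0.3730 + 0.5430 = 0.9160 km/s.

Δv = 916 m/s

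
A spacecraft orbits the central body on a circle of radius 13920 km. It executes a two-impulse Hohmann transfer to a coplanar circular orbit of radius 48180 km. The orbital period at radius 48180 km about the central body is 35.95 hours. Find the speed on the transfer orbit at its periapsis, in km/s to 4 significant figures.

v = 5.421 km/s

From Kepler's third law T² = 4π²r³/μ at r = 48180 km, T = 35.95 hours = 35.95 × 3600 s = 1.2942×10^5 s: μ = 4π²r³/T² = 2.63607×10^5 km³/s².
The Hohmann ellipse has a_t = (r₁ + r₂)/2 = 31050 km.
At periapsis, r = 13920 km.
From the vis-viva equation, v = √[μ(2/r − 1/a_t)] = 5.421 km/s.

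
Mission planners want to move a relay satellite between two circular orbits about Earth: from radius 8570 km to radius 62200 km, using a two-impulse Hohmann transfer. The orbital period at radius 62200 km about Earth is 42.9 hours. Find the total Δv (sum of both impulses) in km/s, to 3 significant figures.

From Kepler's third law T² = 4π²r³/μ at r = 62200 km, T = 42.9 hours = 42.9 × 3600 s = 1.5444×10^5 s: μ = 4π²r³/T² = 3.98301×10^5 km³/s².
Semi-major axis of the transfer orbit: a_t = (8570 + 62200)/2 = 35385 km.
Circular speed at r₁: v₁ = √(μ/r₁) = √(3.98301×10^5/8570) = 6.8173 km/s.
Transfer-orbit speed at r₁ (v² = μ(2/r − 1/a)): v_p = √[μ(2/r₁ − 1/a_t)] = 9.0386 km/s.
First burn Δv₁ = |v_p − v₁| = 2.221 km/s.
Circular speed at r₂: v₂ = √(μ/r₂) = 2.5305 km/s.
Transfer-orbit speed at r₂: v_a = √[μ(2/r₂ − 1/a_t)] = 1.2453 km/s.
Second burn Δv₂ = |v₂ − v_a| = 1.285 km/s.
Δv = Δv₁ + Δv₂ = 2.221 + 1.285 = 3.506 km/s.

Δv = 3.51 km/s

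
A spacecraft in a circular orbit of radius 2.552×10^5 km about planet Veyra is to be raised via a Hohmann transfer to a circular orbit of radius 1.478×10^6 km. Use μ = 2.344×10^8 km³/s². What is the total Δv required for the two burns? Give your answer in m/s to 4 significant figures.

Δv = 15030 m/s

Transfer-ellipse semi-major axis a_t = (r₁ + r₂)/2 = (2.552×10^5 + 1.478×10^6)/2 = 8.666×10^5 km.
At r₁ the circular-orbit speed is v₁ = √(μ/r₁) = 30.307 km/s.
On the transfer ellipse at r₁, vis-viva equation gives v_p = √[μ(2/r₁ − 1/a_t)] = 39.579 km/s.
First burn Δv₁ = |v_p − v₁| = 9.272 km/s.
Circular speed at r₂: v₂ = √(μ/r₂) = 12.593 km/s.
Transfer-orbit speed at r₂: v_a = √[μ(2/r₂ − 1/a_t)] = 6.8340 km/s.
Second burn Δv₂ = |v₂ − v_a| = 5.759 km/s.
Δv = Δv₁ + Δv₂ = 9.272 + 5.759 = 15.03 km/s.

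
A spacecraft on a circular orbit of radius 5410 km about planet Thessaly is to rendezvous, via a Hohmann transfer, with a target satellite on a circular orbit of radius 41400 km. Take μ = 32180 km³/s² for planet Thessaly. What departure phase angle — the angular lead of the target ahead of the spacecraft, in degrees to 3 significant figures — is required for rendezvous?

φ = 103°

Transfer-ellipse semi-major axis a_t = (r₁ + r₂)/2 = (5410 + 41400)/2 = 23405 km.
The half-period of the transfer ellipse is t = π√(a_t³/μ) = 62708 s.
The target's mean motion on its circular orbit is ω₂ = √(μ/r₂³) = 2.1296×10^-5 rad/s.
Angle swept by the target during transfer: ω₂·t = 1.3354 rad = 76.51°.
Arrival is 180° from departure on the ellipse, so φ = 180° − 76.51° = 103°.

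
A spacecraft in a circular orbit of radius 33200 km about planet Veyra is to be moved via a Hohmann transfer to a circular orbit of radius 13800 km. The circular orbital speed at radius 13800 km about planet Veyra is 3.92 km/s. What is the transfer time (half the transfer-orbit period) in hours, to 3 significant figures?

From the circular-orbit relation v² = μ/r at r = 13800 km: μ = v²r = (3.92)² × 13800 = 2.12056×10^5 km³/s².
Semi-major axis of the transfer orbit: a_t = (33200 + 13800)/2 = 23500 km.
By Kepler's third law the transfer-orbit period is T = 2π√(a_t³/μ), so t = T/2 = 24580 s.
Converting: 24580 s ÷ 3600 s/hour = 6.83 hours.

t = 6.83 hours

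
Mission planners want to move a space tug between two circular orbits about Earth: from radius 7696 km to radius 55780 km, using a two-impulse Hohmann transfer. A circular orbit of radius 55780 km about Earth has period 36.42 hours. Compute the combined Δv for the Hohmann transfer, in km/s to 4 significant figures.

Δv = 3.701 km/s

From Kepler's third law T² = 4π²r³/μ at r = 55780 km, T = 36.42 hours = 36.42 × 3600 s = 1.31112×10^5 s: μ = 4π²r³/T² = 3.98575×10^5 km³/s².
The Hohmann ellipse has a_t = (r₁ + r₂)/2 = 31738 km.
At r₁ the circular-orbit speed is v₁ = √(μ/r₁) = 7.197 km/s.
Transfer-orbit speed at r₁ (v² = μ(2/r − 1/a)): v_p = √[μ(2/r₁ − 1/a_t)] = 9.541 km/s.
First burn Δv₁ = |v_p − v₁| = 2.344 km/s.
Circular speed at r₂: v₂ = √(μ/r₂) = 2.673 km/s.
Transfer-orbit speed at r₂: v_a = √[μ(2/r₂ − 1/a_t)] = 1.316 km/s.
Second burn Δv₂ = |v₂ − v_a| = 1.357 km/s.
Δv = Δv₁ + Δv₂ = 2.344 + 1.357 = 3.701 km/s.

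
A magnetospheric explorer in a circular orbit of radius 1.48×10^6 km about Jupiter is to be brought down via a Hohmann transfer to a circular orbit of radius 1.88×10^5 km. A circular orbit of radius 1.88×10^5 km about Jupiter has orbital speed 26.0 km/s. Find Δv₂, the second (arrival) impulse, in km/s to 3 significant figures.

From the circular-orbit relation v² = μ/r at r = 1.88×10^5 km: μ = v²r = (26.0)² × 1.88×10^5 = 1.27088×10^8 km³/s².
Semi-major axis of the transfer orbit: a_t = (1.480×10^6 + 1.880×10^5)/2 = 8.340×10^5 km.
On the circular orbit at r = 1.880×10^5 km, v_c = √(μ/r) = 26.000 km/s.
Vis-viva on the transfer ellipse at r = 1.880×10^5 km gives v_t = √[μ(2/r − 1/a_t)] = 34.635 km/s.
Δv₂ = |v_t − v_c| = |34.635 − 26.000| = 8.635 km/s.

Δv₂ = 8.64 km/s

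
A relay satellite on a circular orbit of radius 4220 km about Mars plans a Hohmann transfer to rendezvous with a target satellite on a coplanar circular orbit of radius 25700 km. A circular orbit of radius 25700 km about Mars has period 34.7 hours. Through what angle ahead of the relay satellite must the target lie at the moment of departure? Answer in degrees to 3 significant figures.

φ = 100°

From Kepler's third law T² = 4π²r³/μ at r = 25700 km, T = 34.7 hours = 34.7 × 3600 s = 1.2492×10^5 s: μ = 4π²r³/T² = 42943.3 km³/s².
The Hohmann ellipse has a_t = (r₁ + r₂)/2 = 14960 km.
Transfer time t = π√(a_t³/μ) = 27739.6 s.
The target's mean motion on its circular orbit is ω₂ = √(μ/r₂³) = 5.02977×10^-5 rad/s.
Angle swept by the target during transfer: ω₂·t = 1.3952 rad = 79.94°.
The relay satellite traverses 180° on the transfer ellipse, so the target must lead by 180° − 79.94° = 100°.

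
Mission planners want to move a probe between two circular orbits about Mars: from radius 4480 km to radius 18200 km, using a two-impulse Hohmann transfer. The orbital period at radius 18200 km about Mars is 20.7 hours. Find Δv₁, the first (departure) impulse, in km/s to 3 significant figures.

Δv₁ = 0.825 km/s

From Kepler's third law T² = 4π²r³/μ at r = 18200 km, T = 20.7 hours = 20.7 × 3600 s = 74520 s: μ = 4π²r³/T² = 42857.6 km³/s².
The Hohmann ellipse has a_t = (r₁ + r₂)/2 = 11340 km.
Circular speed at r = 4480 km: v_c = √(μ/r) = 3.0930 km/s.
Vis-viva on the transfer ellipse at r = 4480 km gives v_t = √[μ(2/r − 1/a_t)] = 3.9184 km/s.
Δv₁ = |v_t − v_c| = |3.9184 − 3.0930| = 0.8254 km/s.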